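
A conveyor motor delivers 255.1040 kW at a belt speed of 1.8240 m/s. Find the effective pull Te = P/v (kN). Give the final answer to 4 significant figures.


Te = P / v = 255.1040 / 1.8240
Te = 139.9 kN


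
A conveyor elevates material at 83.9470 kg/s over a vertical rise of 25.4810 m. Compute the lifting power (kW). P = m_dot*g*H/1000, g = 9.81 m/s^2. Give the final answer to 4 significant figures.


P = 83.9470 * 9.81 * 25.4810 / 1000
P = 20.98 kW


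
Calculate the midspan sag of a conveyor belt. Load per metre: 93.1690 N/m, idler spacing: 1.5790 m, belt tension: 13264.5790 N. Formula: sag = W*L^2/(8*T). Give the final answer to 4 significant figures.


sag = 93.1690 * 1.5790^2 / (8 * 13264.5790)
sag = 0.002189 m


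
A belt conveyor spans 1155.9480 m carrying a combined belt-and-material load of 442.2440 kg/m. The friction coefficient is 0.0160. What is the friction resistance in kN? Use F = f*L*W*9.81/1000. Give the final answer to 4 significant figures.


F = 0.0160 * 1155.9480 * 442.2440 * 9.81 / 1000
F = 80.24 kN


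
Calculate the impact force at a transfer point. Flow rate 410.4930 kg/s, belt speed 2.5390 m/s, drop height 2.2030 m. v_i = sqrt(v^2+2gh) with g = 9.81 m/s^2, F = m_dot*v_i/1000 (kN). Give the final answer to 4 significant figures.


v_i = sqrt(2.5390^2 + 2*9.81*2.2030) = 7.04765 m/s
F = 410.4930 * 7.04765 / 1000
F = 2.893 kN


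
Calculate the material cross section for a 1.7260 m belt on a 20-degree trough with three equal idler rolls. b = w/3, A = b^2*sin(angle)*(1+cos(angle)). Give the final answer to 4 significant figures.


b = 1.7260/3 = 0.575333 m
A = 0.575333^2 * sin(20 deg) * (1 + cos(20 deg))
A = 0.2196 m^2


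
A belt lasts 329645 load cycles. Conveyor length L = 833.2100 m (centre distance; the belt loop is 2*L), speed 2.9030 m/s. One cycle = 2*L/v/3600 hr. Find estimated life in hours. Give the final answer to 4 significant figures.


cycle_time = 2 * 833.2100 / 2.9030 / 3600 = 0.159454 hr
life = 329645 * 0.159454 = 52560 hours


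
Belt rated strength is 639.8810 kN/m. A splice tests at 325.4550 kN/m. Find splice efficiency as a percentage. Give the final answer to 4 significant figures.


Eff = 325.4550 / 639.8810 * 100
Eff = 50.86 %


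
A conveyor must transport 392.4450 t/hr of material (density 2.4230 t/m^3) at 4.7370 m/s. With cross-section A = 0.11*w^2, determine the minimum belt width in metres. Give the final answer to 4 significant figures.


A_req = 392.4450 / (4.7370 * 2.4230 * 3600) = 0.00949772 m^2
w = sqrt(0.00949772 / 0.11)
w = 0.2938 m


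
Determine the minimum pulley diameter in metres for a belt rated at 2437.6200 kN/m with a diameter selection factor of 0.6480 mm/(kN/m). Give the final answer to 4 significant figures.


D = 2437.6200 * 0.6480 / 1000
D = 1.580 m


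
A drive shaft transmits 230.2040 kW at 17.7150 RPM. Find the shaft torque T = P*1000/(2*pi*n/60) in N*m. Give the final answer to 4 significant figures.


omega = 2*pi*17.7150/60 = 1.85511 rad/s
T = 230.2040*1000 / 1.85511
T = 124100 N*m


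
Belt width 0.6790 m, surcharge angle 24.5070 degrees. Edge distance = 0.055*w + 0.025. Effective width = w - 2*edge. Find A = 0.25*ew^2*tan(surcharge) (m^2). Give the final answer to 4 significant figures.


edge = 0.055*0.6790 + 0.025 = 0.062345 m
ew = 0.6790 - 2*0.062345 = 0.55431 m
A = 0.25 * 0.55431^2 * tan(24.5070 deg)
A = 0.03502 m^2


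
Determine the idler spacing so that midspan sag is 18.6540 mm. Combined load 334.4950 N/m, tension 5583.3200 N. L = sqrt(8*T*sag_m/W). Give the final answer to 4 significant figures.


sag = 18.6540/1000 = 0.018654 m
L = sqrt(8 * 5583.3200 * 0.018654 / 334.4950)
L = 1.578 m


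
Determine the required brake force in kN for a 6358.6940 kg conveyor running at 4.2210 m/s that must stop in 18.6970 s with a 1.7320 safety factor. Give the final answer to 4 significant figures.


F = 6358.6940 * 4.2210 / 18.6970 * 1.7320 / 1000
F = 2.486 kN


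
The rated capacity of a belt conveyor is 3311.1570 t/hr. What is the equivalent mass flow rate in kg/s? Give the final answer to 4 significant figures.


m_dot = 3311.1570 * 1000 / 3600
m_dot = 919.8 kg/s


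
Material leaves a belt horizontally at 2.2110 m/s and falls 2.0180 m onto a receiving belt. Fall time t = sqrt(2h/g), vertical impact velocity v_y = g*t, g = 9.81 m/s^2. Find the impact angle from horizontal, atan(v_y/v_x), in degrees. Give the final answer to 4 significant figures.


t = sqrt(2*2.0180/9.81) = 0.641418 s
v_y = 9.81 * 0.641418 = 6.29231 m/s
angle = atan(6.29231 / 2.2110) = 70.64 deg


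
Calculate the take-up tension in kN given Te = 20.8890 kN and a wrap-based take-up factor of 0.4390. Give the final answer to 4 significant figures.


T_tu = 20.8890 * 0.4390
T_tu = 9.170 kN


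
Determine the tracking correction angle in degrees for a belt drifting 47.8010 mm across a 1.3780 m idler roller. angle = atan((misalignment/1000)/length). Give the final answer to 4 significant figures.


misalign_m = 47.8010 / 1000 = 0.047801 m
angle = atan(0.047801 / 1.3780)
angle = 1.987 deg


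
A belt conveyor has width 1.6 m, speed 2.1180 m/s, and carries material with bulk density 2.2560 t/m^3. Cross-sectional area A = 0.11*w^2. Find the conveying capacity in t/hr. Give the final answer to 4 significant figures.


A = 0.11 * 1.6^2 = 0.2816 m^2
C = 0.2816 * 2.1180 * 2.2560 * 3600
C = 4844 t/hr


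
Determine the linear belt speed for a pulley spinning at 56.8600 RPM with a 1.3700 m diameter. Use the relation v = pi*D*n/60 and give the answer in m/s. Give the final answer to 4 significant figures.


v = pi * 1.3700 * 56.8600 / 60
v = 4.079 m/s


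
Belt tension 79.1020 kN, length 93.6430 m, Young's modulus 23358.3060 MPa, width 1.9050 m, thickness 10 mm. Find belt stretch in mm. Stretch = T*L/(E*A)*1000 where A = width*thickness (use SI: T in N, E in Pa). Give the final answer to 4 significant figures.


A = 1.9050 * 0.01 = 0.01905 m^2
Stretch = 79.1020*1000 * 93.6430 / (23358.3060e6 * 0.01905) * 1000
Stretch = 16.65 mm


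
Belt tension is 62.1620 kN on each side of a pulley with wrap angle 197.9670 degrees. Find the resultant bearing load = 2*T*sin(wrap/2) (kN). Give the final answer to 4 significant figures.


F = 2 * 62.1620 * sin(197.9670/2 deg)
F = 122.8 kN


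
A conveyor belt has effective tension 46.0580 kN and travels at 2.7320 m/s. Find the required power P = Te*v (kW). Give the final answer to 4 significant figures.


P = Te * v = 46.0580 * 2.7320
P = 125.8 kW


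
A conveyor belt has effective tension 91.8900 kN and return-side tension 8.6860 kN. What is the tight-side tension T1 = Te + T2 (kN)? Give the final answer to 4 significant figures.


T1 = Te + T2 = 91.8900 + 8.6860
T1 = 100.6 kN


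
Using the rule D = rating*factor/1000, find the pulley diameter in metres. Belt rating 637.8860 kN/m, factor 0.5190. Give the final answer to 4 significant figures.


D = 637.8860 * 0.5190 / 1000
D = 0.3311 m


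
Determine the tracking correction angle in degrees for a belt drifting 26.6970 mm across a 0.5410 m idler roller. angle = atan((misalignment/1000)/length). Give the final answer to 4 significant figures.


misalign_m = 26.6970 / 1000 = 0.026697 m
angle = atan(0.026697 / 0.5410)
angle = 2.825 deg


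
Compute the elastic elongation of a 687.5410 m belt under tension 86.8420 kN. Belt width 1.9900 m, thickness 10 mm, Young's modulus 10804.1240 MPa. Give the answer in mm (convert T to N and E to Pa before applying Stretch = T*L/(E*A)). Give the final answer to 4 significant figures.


A = 1.9900 * 0.01 = 0.01990 m^2
Stretch = 86.8420*1000 * 687.5410 / (10804.1240e6 * 0.01990) * 1000
Stretch = 277.7 mm


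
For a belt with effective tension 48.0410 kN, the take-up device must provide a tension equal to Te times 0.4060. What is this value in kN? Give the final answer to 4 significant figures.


T_tu = 48.0410 * 0.4060
T_tu = 19.50 kN


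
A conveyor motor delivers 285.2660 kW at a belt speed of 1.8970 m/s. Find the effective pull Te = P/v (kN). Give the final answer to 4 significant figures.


Te = P / v = 285.2660 / 1.8970
Te = 150.4 kN


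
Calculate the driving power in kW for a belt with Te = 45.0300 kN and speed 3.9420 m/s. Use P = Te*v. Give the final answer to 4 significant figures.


P = Te * v = 45.0300 * 3.9420
P = 177.5 kW


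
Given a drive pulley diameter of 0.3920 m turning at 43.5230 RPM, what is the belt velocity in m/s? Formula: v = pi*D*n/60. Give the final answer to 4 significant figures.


v = pi * 0.3920 * 43.5230 / 60
v = 0.8933 m/s


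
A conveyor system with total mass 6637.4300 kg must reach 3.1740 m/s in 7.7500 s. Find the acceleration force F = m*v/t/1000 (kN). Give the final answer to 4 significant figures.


F = 6637.4300 * 3.1740 / 7.7500 / 1000
F = 2.718 kN


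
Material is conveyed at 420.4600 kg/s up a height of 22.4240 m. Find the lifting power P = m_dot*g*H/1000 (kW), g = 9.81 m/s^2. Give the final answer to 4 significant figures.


P = 420.4600 * 9.81 * 22.4240 / 1000
P = 92.49 kW


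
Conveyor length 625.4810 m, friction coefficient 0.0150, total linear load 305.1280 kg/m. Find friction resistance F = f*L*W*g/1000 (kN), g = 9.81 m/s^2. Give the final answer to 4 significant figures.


F = 0.0150 * 625.4810 * 305.1280 * 9.81 / 1000
F = 28.08 kN


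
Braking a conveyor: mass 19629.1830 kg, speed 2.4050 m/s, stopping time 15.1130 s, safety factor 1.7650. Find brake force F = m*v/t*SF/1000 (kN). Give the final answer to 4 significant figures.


F = 19629.1830 * 2.4050 / 15.1130 * 1.7650 / 1000
F = 5.513 kN


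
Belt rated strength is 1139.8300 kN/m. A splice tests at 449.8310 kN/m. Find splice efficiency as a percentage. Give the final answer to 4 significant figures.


Eff = 449.8310 / 1139.8300 * 100
Eff = 39.46 %


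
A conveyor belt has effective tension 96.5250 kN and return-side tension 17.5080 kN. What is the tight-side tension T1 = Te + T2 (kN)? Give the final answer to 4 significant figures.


T1 = Te + T2 = 96.5250 + 17.5080
T1 = 114.0 kN


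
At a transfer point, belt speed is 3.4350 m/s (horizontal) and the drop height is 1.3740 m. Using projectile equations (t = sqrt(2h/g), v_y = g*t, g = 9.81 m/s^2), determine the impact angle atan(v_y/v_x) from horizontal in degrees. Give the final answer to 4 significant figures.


t = sqrt(2*1.3740/9.81) = 0.529266 s
v_y = 9.81 * 0.529266 = 5.1921 m/s
angle = atan(5.1921 / 3.4350) = 56.51 deg


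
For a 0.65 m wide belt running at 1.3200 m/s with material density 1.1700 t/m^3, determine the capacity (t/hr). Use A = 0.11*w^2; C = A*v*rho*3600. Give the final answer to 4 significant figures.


A = 0.11 * 0.65^2 = 0.046475 m^2
C = 0.046475 * 1.3200 * 1.1700 * 3600
C = 258.4 t/hr


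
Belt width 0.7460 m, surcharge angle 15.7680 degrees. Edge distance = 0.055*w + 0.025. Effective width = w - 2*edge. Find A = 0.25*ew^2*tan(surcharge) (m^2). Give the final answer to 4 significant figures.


edge = 0.055*0.7460 + 0.025 = 0.06603 m
ew = 0.7460 - 2*0.06603 = 0.61394 m
A = 0.25 * 0.61394^2 * tan(15.7680 deg)
A = 0.02661 m^2


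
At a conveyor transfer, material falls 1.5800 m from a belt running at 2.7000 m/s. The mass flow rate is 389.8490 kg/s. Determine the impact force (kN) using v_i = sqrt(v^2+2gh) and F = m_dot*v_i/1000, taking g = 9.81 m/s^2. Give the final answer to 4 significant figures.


v_i = sqrt(2.7000^2 + 2*9.81*1.5800) = 6.18786 m/s
F = 389.8490 * 6.18786 / 1000
F = 2.412 kN


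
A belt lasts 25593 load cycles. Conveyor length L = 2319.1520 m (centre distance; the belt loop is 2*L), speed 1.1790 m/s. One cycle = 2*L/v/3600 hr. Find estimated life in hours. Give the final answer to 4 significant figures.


cycle_time = 2 * 2319.1520 / 1.1790 / 3600 = 1.09281 hr
life = 25593 * 1.09281 = 27970 hours


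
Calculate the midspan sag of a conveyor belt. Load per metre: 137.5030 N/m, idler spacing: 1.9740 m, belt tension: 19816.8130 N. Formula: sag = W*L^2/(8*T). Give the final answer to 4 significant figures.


sag = 137.5030 * 1.9740^2 / (8 * 19816.8130)
sag = 0.003380 m


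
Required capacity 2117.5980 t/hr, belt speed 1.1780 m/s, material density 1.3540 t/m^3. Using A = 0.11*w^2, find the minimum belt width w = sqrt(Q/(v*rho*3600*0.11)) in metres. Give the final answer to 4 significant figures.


A_req = 2117.5980 / (1.1780 * 1.3540 * 3600) = 0.368788 m^2
w = sqrt(0.368788 / 0.11)
w = 1.831 m


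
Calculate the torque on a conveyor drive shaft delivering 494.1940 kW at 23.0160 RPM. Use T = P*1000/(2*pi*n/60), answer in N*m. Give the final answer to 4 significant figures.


omega = 2*pi*23.0160/60 = 2.41023 rad/s
T = 494.1940*1000 / 2.41023
T = 205000 N*m


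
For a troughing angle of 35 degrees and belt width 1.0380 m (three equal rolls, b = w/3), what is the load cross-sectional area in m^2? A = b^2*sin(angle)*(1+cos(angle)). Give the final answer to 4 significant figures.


b = 1.0380/3 = 0.346 m
A = 0.346^2 * sin(35 deg) * (1 + cos(35 deg))
A = 0.1249 m^2


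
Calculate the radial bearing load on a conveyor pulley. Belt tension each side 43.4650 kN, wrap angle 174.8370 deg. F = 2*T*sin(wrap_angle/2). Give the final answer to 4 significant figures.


F = 2 * 43.4650 * sin(174.8370/2 deg)
F = 86.84 kN


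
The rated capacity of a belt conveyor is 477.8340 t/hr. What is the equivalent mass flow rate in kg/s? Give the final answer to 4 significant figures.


m_dot = 477.8340 * 1000 / 3600
m_dot = 132.7 kg/s


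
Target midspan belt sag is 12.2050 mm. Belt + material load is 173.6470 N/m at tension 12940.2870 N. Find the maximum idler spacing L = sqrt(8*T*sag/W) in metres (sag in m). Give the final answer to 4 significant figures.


sag = 12.2050/1000 = 0.012205 m
L = sqrt(8 * 12940.2870 * 0.012205 / 173.6470)
L = 2.697 m


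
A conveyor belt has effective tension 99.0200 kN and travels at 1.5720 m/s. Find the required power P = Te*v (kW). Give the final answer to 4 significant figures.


P = Te * v = 99.0200 * 1.5720
P = 155.7 kW


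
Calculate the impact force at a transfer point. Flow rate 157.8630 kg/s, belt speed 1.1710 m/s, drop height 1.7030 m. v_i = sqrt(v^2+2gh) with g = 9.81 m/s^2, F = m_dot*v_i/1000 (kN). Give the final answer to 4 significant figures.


v_i = sqrt(1.1710^2 + 2*9.81*1.7030) = 5.8978 m/s
F = 157.8630 * 5.8978 / 1000
F = 0.9310 kN


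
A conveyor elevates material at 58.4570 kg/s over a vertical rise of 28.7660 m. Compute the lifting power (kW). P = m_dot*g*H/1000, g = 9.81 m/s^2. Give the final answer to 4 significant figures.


P = 58.4570 * 9.81 * 28.7660 / 1000
P = 16.50 kW


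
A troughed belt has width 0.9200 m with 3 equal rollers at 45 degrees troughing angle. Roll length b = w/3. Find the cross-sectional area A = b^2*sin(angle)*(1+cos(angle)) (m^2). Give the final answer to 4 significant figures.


b = 0.9200/3 = 0.306667 m
A = 0.306667^2 * sin(45 deg) * (1 + cos(45 deg))
A = 0.1135 m^2


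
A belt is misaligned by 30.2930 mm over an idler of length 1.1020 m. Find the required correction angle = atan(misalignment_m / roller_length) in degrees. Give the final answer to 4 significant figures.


misalign_m = 30.2930 / 1000 = 0.030293 m
angle = atan(0.030293 / 1.1020)
angle = 1.575 deg


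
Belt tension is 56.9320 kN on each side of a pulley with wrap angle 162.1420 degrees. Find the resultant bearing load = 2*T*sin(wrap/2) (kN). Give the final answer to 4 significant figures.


F = 2 * 56.9320 * sin(162.1420/2 deg)
F = 112.5 kN


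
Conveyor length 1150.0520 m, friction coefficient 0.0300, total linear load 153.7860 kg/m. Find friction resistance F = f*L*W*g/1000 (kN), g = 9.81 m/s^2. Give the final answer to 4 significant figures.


F = 0.0300 * 1150.0520 * 153.7860 * 9.81 / 1000
F = 52.05 kN


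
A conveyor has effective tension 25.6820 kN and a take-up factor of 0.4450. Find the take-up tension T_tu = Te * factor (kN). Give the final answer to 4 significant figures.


T_tu = 25.6820 * 0.4450
T_tu = 11.43 kN


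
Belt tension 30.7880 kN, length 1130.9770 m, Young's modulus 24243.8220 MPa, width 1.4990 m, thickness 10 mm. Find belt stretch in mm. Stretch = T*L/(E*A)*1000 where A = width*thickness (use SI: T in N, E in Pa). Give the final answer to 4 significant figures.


A = 1.4990 * 0.01 = 0.01499 m^2
Stretch = 30.7880*1000 * 1130.9770 / (24243.8220e6 * 0.01499) * 1000
Stretch = 95.81 mm


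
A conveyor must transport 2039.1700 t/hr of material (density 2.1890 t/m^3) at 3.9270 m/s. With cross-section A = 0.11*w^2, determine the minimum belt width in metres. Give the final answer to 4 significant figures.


A_req = 2039.1700 / (3.9270 * 2.1890 * 3600) = 0.0658938 m^2
w = sqrt(0.0658938 / 0.11)
w = 0.7740 m


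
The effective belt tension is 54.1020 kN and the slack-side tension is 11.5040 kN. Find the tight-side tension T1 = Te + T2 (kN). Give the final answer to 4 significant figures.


T1 = Te + T2 = 54.1020 + 11.5040
T1 = 65.61 kN


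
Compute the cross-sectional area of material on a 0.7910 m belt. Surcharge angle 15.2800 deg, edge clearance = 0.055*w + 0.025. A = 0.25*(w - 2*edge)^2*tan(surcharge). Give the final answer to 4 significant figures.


edge = 0.055*0.7910 + 0.025 = 0.068505 m
ew = 0.7910 - 2*0.068505 = 0.65399 m
A = 0.25 * 0.65399^2 * tan(15.2800 deg)
A = 0.02921 m^2


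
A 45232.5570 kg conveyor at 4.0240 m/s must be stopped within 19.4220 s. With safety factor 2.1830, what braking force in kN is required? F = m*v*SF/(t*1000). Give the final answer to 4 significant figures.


F = 45232.5570 * 4.0240 / 19.4220 * 2.1830 / 1000
F = 20.46 kN


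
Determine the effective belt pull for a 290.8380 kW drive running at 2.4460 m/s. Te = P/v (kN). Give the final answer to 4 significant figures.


Te = P / v = 290.8380 / 2.4460
Te = 118.9 kN


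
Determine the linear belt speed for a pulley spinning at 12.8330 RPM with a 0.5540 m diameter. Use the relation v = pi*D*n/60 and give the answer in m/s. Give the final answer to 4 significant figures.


v = pi * 0.5540 * 12.8330 / 60
v = 0.3723 m/s


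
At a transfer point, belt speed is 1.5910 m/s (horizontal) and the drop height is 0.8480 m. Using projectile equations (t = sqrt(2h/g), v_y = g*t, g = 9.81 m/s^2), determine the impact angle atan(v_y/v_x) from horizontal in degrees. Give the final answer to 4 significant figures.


t = sqrt(2*0.8480/9.81) = 0.415794 s
v_y = 9.81 * 0.415794 = 4.07894 m/s
angle = atan(4.07894 / 1.5910) = 68.69 deg


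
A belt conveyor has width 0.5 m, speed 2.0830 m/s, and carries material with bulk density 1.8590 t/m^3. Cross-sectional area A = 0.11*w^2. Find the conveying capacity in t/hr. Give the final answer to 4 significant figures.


A = 0.11 * 0.5^2 = 0.0275 m^2
C = 0.0275 * 2.0830 * 1.8590 * 3600
C = 383.4 t/hr


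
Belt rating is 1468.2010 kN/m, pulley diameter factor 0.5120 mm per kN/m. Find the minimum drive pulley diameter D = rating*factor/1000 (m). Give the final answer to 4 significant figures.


D = 1468.2010 * 0.5120 / 1000
D = 0.7517 m


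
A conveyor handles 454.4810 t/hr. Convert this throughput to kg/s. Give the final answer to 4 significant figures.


m_dot = 454.4810 * 1000 / 3600
m_dot = 126.2 kg/s


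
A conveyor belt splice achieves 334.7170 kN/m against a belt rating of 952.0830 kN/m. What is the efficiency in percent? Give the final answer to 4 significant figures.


Eff = 334.7170 / 952.0830 * 100
Eff = 35.16 %


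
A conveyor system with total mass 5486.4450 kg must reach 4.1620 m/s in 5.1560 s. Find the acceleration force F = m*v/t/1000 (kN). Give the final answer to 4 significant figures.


F = 5486.4450 * 4.1620 / 5.1560 / 1000
F = 4.429 kN


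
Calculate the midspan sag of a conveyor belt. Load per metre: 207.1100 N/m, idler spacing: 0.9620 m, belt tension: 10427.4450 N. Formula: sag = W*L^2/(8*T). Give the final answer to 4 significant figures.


sag = 207.1100 * 0.9620^2 / (8 * 10427.4450)
sag = 0.002298 m


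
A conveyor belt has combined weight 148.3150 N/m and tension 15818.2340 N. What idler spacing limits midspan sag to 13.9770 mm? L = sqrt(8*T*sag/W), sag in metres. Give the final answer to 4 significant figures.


sag = 13.9770/1000 = 0.013977 m
L = sqrt(8 * 15818.2340 * 0.013977 / 148.3150)
L = 3.453 m


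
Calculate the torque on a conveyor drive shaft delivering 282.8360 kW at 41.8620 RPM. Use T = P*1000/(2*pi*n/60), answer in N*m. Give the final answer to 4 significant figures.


omega = 2*pi*41.8620/60 = 4.38378 rad/s
T = 282.8360*1000 / 4.38378
T = 64520 N*m


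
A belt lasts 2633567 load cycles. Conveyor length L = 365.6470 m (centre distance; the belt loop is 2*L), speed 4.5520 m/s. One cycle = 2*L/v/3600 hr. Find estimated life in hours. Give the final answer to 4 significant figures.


cycle_time = 2 * 365.6470 / 4.5520 / 3600 = 0.0446259 hr
life = 2633567 * 0.0446259 = 117500 hours


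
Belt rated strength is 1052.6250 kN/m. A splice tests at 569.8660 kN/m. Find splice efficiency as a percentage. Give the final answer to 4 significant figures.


Eff = 569.8660 / 1052.6250 * 100
Eff = 54.14 %


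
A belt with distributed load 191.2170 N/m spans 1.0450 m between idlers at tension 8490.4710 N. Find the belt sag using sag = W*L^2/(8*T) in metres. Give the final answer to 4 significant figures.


sag = 191.2170 * 1.0450^2 / (8 * 8490.4710)
sag = 0.003074 m


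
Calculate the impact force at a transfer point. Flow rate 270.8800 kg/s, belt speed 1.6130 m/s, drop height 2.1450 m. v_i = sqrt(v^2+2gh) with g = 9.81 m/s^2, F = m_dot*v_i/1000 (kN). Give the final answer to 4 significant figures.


v_i = sqrt(1.6130^2 + 2*9.81*2.1450) = 6.68481 m/s
F = 270.8800 * 6.68481 / 1000
F = 1.811 kN


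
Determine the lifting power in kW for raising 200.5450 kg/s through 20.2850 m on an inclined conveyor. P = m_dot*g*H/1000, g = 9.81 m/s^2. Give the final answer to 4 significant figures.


P = 200.5450 * 9.81 * 20.2850 / 1000
P = 39.91 kW


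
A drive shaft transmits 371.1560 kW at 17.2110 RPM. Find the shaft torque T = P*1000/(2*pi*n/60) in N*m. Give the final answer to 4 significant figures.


omega = 2*pi*17.2110/60 = 1.80233 rad/s
T = 371.1560*1000 / 1.80233
T = 205900 N*m


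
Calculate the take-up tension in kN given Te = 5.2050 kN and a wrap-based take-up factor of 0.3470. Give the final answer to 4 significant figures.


T_tu = 5.2050 * 0.3470
T_tu = 1.806 kN


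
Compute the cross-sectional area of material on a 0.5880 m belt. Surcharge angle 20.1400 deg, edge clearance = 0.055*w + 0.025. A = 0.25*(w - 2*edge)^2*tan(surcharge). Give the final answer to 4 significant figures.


edge = 0.055*0.5880 + 0.025 = 0.05734 m
ew = 0.5880 - 2*0.05734 = 0.47332 m
A = 0.25 * 0.47332^2 * tan(20.1400 deg)
A = 0.02054 m^2


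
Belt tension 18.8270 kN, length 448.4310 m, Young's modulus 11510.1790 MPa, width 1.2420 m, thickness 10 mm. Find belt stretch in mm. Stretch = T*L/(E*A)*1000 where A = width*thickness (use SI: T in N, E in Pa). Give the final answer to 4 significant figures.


A = 1.2420 * 0.01 = 0.01242 m^2
Stretch = 18.8270*1000 * 448.4310 / (11510.1790e6 * 0.01242) * 1000
Stretch = 59.06 mm


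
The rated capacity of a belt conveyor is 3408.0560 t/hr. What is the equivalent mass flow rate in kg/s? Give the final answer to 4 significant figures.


m_dot = 3408.0560 * 1000 / 3600
m_dot = 946.7 kg/s


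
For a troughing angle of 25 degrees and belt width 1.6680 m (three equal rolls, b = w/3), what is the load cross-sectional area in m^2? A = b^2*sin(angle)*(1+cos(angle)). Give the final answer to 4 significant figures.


b = 1.6680/3 = 0.556 m
A = 0.556^2 * sin(25 deg) * (1 + cos(25 deg))
A = 0.2491 m^2


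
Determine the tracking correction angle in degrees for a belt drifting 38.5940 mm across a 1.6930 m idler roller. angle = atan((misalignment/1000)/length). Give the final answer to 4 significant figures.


misalign_m = 38.5940 / 1000 = 0.038594 m
angle = atan(0.038594 / 1.6930)
angle = 1.306 deg


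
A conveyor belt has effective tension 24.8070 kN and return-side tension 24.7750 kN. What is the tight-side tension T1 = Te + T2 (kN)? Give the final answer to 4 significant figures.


T1 = Te + T2 = 24.8070 + 24.7750
T1 = 49.58 kN


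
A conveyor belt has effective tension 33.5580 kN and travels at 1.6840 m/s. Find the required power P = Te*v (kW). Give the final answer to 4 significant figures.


P = Te * v = 33.5580 * 1.6840
P = 56.51 kW


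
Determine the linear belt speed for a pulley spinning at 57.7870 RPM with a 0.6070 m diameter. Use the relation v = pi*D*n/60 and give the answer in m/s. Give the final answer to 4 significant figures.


v = pi * 0.6070 * 57.7870 / 60
v = 1.837 m/s


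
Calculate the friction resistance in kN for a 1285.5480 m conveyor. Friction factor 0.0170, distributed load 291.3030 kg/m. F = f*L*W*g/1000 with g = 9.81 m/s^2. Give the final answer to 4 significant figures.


F = 0.0170 * 1285.5480 * 291.3030 * 9.81 / 1000
F = 62.45 kN


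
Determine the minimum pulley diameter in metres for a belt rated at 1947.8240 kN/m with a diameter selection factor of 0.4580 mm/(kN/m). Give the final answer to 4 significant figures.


D = 1947.8240 * 0.4580 / 1000
D = 0.8921 m


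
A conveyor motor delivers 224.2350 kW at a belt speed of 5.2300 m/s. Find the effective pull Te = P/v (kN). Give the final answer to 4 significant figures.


Te = P / v = 224.2350 / 5.2300
Te = 42.87 kN


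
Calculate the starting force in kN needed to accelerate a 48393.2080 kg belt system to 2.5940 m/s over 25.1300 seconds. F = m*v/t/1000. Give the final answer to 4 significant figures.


F = 48393.2080 * 2.5940 / 25.1300 / 1000
F = 4.995 kN


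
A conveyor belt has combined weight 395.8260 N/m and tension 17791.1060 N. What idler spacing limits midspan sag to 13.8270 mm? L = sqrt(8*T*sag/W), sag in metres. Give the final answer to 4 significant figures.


sag = 13.8270/1000 = 0.013827 m
L = sqrt(8 * 17791.1060 * 0.013827 / 395.8260)
L = 2.230 m


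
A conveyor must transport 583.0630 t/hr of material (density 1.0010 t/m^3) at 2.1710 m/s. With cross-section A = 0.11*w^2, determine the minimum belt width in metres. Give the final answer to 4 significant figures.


A_req = 583.0630 / (2.1710 * 1.0010 * 3600) = 0.0745279 m^2
w = sqrt(0.0745279 / 0.11)
w = 0.8231 m


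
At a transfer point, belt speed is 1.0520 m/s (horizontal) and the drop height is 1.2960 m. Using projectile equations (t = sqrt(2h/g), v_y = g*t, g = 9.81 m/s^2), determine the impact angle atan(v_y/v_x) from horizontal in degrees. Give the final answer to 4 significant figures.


t = sqrt(2*1.2960/9.81) = 0.514024 s
v_y = 9.81 * 0.514024 = 5.04258 m/s
angle = atan(5.04258 / 1.0520) = 78.22 deg


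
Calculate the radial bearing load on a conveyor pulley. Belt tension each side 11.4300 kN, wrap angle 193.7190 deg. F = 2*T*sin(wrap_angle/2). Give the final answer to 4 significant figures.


F = 2 * 11.4300 * sin(193.7190/2 deg)
F = 22.70 kN


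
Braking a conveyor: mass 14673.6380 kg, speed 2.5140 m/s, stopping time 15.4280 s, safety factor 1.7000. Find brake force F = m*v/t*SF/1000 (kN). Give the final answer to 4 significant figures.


F = 14673.6380 * 2.5140 / 15.4280 * 1.7000 / 1000
F = 4.065 kN


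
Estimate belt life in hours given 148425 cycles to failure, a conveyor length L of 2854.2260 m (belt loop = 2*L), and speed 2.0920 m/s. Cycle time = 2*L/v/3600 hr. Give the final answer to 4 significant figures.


cycle_time = 2 * 2854.2260 / 2.0920 / 3600 = 0.757974 hr
life = 148425 * 0.757974 = 112500 hours


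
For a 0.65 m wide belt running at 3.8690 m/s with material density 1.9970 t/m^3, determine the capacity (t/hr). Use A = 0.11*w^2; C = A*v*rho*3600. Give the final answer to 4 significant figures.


A = 0.11 * 0.65^2 = 0.046475 m^2
C = 0.046475 * 3.8690 * 1.9970 * 3600
C = 1293 t/hr


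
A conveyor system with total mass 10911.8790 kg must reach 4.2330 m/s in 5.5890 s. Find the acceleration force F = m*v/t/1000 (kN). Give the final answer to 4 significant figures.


F = 10911.8790 * 4.2330 / 5.5890 / 1000
F = 8.264 kN


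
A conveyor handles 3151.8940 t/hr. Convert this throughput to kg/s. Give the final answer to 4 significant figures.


m_dot = 3151.8940 * 1000 / 3600
m_dot = 875.5 kg/s


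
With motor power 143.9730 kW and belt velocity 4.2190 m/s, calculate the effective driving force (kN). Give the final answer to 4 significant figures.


Te = P / v = 143.9730 / 4.2190
Te = 34.12 kN


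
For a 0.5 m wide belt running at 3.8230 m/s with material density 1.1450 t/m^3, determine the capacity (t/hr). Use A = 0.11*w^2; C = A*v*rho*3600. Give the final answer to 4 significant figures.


A = 0.11 * 0.5^2 = 0.0275 m^2
C = 0.0275 * 3.8230 * 1.1450 * 3600
C = 433.4 t/hr


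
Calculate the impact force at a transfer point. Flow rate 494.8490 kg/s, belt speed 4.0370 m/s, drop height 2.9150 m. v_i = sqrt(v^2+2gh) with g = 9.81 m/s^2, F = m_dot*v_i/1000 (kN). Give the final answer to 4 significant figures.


v_i = sqrt(4.0370^2 + 2*9.81*2.9150) = 8.57261 m/s
F = 494.8490 * 8.57261 / 1000
F = 4.242 kN


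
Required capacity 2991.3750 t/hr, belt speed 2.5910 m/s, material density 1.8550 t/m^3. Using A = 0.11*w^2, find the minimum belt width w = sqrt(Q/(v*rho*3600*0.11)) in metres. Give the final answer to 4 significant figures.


A_req = 2991.3750 / (2.5910 * 1.8550 * 3600) = 0.172885 m^2
w = sqrt(0.172885 / 0.11)
w = 1.254 m


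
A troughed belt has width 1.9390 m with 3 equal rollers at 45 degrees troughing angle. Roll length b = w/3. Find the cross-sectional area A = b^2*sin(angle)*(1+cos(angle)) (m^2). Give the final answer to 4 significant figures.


b = 1.9390/3 = 0.646333 m
A = 0.646333^2 * sin(45 deg) * (1 + cos(45 deg))
A = 0.5043 m^2


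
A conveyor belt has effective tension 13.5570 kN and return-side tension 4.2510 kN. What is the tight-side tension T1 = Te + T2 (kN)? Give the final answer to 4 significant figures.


T1 = Te + T2 = 13.5570 + 4.2510
T1 = 17.81 kN


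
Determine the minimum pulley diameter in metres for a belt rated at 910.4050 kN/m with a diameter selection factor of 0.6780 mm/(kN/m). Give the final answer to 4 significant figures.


D = 910.4050 * 0.6780 / 1000
D = 0.6173 m


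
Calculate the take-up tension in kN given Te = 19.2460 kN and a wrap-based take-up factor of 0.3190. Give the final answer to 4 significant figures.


T_tu = 19.2460 * 0.3190
T_tu = 6.139 kN


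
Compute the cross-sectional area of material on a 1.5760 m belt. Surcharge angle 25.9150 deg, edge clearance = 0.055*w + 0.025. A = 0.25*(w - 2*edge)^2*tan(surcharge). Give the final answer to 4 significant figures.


edge = 0.055*1.5760 + 0.025 = 0.11168 m
ew = 1.5760 - 2*0.11168 = 1.35264 m
A = 0.25 * 1.35264^2 * tan(25.9150 deg)
A = 0.2223 m^2


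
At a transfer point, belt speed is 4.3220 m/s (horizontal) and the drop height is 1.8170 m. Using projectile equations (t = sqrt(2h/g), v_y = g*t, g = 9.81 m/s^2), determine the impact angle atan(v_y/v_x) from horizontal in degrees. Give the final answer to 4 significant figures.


t = sqrt(2*1.8170/9.81) = 0.608636 s
v_y = 9.81 * 0.608636 = 5.97072 m/s
angle = atan(5.97072 / 4.3220) = 54.10 deg


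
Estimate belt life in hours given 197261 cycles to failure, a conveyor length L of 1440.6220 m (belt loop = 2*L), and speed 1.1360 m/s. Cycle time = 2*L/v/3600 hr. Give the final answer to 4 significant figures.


cycle_time = 2 * 1440.6220 / 1.1360 / 3600 = 0.70453 hr
life = 197261 * 0.70453 = 139000 hours


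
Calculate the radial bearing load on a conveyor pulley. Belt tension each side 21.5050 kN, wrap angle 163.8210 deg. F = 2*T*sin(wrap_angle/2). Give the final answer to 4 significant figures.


F = 2 * 21.5050 * sin(163.8210/2 deg)
F = 42.58 kN


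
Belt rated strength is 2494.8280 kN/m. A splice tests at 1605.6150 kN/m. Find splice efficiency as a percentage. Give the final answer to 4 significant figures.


Eff = 1605.6150 / 2494.8280 * 100
Eff = 64.36 %


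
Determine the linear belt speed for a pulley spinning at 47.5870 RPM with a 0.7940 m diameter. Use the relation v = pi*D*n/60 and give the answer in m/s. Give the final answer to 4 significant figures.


v = pi * 0.7940 * 47.5870 / 60
v = 1.978 m/s


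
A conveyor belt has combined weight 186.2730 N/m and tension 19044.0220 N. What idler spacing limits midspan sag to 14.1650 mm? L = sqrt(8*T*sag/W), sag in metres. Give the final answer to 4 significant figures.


sag = 14.1650/1000 = 0.014165 m
L = sqrt(8 * 19044.0220 * 0.014165 / 186.2730)
L = 3.404 m


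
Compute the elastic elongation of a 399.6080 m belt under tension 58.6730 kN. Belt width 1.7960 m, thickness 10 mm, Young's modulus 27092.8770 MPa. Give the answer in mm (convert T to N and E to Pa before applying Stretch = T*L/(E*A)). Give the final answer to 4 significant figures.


A = 1.7960 * 0.01 = 0.01796 m^2
Stretch = 58.6730*1000 * 399.6080 / (27092.8770e6 * 0.01796) * 1000
Stretch = 48.18 mm


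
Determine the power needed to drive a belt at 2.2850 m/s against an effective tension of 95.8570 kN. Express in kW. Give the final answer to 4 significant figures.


P = Te * v = 95.8570 * 2.2850
P = 219.0 kW


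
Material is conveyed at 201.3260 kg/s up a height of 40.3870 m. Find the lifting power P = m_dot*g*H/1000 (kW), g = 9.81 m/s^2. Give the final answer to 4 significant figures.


P = 201.3260 * 9.81 * 40.3870 / 1000
P = 79.76 kW


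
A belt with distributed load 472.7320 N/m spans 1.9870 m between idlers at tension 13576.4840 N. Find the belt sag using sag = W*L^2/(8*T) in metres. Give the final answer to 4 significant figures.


sag = 472.7320 * 1.9870^2 / (8 * 13576.4840)
sag = 0.01718 m


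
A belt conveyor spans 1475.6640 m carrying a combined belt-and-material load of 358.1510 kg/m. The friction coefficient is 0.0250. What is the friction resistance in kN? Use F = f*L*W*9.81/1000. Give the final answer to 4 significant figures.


F = 0.0250 * 1475.6640 * 358.1510 * 9.81 / 1000
F = 129.6 kN


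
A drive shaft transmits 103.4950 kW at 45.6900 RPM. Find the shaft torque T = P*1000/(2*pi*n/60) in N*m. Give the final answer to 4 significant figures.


omega = 2*pi*45.6900/60 = 4.78465 rad/s
T = 103.4950*1000 / 4.78465
T = 21630 N*m


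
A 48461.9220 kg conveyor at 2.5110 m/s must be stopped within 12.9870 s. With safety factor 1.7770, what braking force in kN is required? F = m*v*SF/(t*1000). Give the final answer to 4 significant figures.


F = 48461.9220 * 2.5110 / 12.9870 * 1.7770 / 1000
F = 16.65 kN


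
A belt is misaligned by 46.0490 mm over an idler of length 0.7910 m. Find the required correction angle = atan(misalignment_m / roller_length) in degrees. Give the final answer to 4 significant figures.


misalign_m = 46.0490 / 1000 = 0.046049 m
angle = atan(0.046049 / 0.7910)
angle = 3.332 deg


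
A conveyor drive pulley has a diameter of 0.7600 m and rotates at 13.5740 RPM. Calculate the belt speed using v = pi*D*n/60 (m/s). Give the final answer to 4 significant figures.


v = pi * 0.7600 * 13.5740 / 60
v = 0.5402 m/s


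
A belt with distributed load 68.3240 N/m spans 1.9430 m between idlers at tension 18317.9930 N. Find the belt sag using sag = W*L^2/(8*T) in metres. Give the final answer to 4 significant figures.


sag = 68.3240 * 1.9430^2 / (8 * 18317.9930)
sag = 0.001760 m


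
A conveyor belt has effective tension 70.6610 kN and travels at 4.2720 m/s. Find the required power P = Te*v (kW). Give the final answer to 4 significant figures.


P = Te * v = 70.6610 * 4.2720
P = 301.9 kW


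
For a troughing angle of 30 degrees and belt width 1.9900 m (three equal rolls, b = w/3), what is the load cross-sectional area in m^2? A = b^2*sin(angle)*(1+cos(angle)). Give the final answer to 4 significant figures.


b = 1.9900/3 = 0.663333 m
A = 0.663333^2 * sin(30 deg) * (1 + cos(30 deg))
A = 0.4105 m^2


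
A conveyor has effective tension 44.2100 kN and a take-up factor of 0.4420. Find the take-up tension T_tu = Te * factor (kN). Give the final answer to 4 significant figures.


T_tu = 44.2100 * 0.4420
T_tu = 19.54 kN


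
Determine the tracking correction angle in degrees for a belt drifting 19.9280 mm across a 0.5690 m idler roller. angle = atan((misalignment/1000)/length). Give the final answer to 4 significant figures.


misalign_m = 19.9280 / 1000 = 0.019928 m
angle = atan(0.019928 / 0.5690)
angle = 2.006 deg


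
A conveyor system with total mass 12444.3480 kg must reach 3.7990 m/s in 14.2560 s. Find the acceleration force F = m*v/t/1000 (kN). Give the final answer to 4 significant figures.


F = 12444.3480 * 3.7990 / 14.2560 / 1000
F = 3.316 kN


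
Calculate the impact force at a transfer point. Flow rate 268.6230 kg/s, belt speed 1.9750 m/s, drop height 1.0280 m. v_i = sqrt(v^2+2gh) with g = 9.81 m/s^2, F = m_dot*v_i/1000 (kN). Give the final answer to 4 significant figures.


v_i = sqrt(1.9750^2 + 2*9.81*1.0280) = 4.90612 m/s
F = 268.6230 * 4.90612 / 1000
F = 1.318 kN


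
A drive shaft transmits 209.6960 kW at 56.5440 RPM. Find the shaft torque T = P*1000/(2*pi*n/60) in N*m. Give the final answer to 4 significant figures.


omega = 2*pi*56.5440/60 = 5.92127 rad/s
T = 209.6960*1000 / 5.92127
T = 35410 N*m


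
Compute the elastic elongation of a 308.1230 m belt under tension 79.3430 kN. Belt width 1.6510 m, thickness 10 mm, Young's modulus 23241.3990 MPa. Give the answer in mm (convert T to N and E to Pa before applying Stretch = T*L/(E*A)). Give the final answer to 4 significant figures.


A = 1.6510 * 0.01 = 0.01651 m^2
Stretch = 79.3430*1000 * 308.1230 / (23241.3990e6 * 0.01651) * 1000
Stretch = 63.71 mm


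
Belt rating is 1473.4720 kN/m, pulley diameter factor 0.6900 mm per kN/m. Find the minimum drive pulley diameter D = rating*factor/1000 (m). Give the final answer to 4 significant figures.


D = 1473.4720 * 0.6900 / 1000
D = 1.017 m


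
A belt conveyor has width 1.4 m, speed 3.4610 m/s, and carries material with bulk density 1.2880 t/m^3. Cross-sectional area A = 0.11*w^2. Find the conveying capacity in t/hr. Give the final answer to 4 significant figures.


A = 0.11 * 1.4^2 = 0.2156 m^2
C = 0.2156 * 3.4610 * 1.2880 * 3600
C = 3460 t/hr


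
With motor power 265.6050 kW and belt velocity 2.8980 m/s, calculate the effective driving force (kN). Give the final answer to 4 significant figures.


Te = P / v = 265.6050 / 2.8980
Te = 91.65 kN


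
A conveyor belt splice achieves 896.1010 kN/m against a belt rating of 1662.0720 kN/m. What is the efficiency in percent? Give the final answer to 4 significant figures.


Eff = 896.1010 / 1662.0720 * 100
Eff = 53.91 %


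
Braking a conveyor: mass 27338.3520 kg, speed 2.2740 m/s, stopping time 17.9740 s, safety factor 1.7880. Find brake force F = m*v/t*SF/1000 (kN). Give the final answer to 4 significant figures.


F = 27338.3520 * 2.2740 / 17.9740 * 1.7880 / 1000
F = 6.184 kN


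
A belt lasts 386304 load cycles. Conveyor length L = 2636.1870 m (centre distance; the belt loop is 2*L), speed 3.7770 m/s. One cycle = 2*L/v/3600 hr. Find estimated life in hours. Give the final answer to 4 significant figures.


cycle_time = 2 * 2636.1870 / 3.7770 / 3600 = 0.387754 hr
life = 386304 * 0.387754 = 149800 hours


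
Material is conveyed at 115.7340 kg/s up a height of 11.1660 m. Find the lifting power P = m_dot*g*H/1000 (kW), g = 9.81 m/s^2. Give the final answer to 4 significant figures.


P = 115.7340 * 9.81 * 11.1660 / 1000
P = 12.68 kW


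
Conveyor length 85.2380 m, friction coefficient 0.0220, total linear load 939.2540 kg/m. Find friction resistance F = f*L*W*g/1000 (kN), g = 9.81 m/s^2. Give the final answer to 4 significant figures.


F = 0.0220 * 85.2380 * 939.2540 * 9.81 / 1000
F = 17.28 kN
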